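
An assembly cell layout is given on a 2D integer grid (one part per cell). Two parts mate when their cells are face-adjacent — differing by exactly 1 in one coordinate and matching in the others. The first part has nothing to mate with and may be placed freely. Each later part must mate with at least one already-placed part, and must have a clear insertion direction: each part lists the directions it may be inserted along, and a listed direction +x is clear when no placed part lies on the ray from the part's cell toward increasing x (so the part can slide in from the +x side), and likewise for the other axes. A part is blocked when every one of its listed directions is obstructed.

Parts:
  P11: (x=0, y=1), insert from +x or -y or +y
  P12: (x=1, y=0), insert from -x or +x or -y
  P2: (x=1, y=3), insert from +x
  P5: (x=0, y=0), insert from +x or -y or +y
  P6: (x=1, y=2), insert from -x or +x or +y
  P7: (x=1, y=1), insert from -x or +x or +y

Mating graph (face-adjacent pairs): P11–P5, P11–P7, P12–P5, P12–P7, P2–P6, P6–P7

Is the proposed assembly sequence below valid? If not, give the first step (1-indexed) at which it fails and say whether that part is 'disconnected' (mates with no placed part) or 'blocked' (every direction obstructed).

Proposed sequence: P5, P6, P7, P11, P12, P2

1. P5@(0, 0) [+x clear] — {P5}
2. P6@(1, 2) — no placed neighbour ⇒ disconnected

Invalid at step 2 (disconnected)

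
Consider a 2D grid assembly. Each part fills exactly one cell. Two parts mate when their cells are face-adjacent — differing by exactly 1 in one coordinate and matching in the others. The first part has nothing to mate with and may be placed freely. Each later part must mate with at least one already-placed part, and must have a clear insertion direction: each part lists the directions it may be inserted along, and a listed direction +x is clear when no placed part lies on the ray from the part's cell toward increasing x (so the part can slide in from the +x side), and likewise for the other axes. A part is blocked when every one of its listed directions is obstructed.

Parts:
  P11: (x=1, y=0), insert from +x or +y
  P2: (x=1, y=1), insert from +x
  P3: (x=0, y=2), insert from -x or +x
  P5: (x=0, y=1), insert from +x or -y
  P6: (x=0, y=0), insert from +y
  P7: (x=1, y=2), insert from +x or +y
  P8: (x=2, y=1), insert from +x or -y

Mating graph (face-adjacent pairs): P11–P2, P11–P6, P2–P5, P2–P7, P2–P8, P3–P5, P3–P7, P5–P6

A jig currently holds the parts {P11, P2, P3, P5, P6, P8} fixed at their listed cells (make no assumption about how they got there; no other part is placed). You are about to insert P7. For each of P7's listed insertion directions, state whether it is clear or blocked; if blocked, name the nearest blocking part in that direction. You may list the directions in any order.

+x: ray from P7(1, 2) has no placed part ⇒ clear
+y: ray from P7(1, 2) has no placed part ⇒ clear

+x: clear; +y: clear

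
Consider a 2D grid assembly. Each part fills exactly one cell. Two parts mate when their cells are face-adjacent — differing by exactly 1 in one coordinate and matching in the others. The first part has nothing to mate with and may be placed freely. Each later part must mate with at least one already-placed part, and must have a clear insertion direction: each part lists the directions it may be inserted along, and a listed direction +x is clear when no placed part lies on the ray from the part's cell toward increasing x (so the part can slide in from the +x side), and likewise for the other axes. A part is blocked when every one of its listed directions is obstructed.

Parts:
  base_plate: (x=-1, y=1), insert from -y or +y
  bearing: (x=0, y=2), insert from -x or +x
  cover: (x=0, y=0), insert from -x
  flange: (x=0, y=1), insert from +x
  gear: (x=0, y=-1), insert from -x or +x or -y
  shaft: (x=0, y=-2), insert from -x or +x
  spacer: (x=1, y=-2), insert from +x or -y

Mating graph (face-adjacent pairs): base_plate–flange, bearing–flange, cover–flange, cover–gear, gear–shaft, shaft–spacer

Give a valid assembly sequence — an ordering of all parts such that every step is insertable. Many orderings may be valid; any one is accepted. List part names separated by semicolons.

spacer; shaft; gear; cover; flange; base_plate; bearing

1. spacer@(1, -2) [+x clear] — {spacer}
2. shaft@(0, -2) [-x clear] — {shaft, spacer}
3. gear@(0, -1) [-x clear] — {gear, shaft, spacer}
4. cover@(0, 0) [-x clear] — {cover, gear, shaft, spacer}
5. flange@(0, 1) [+x clear] — {cover, flange, gear, shaft, spacer}
6. base_plate@(-1, 1) [-y clear] — {base_plate, cover, flange, gear, shaft, spacer}
7. bearing@(0, 2) [-x clear] — {base_plate, bearing, cover, flange, gear, shaft, spacer}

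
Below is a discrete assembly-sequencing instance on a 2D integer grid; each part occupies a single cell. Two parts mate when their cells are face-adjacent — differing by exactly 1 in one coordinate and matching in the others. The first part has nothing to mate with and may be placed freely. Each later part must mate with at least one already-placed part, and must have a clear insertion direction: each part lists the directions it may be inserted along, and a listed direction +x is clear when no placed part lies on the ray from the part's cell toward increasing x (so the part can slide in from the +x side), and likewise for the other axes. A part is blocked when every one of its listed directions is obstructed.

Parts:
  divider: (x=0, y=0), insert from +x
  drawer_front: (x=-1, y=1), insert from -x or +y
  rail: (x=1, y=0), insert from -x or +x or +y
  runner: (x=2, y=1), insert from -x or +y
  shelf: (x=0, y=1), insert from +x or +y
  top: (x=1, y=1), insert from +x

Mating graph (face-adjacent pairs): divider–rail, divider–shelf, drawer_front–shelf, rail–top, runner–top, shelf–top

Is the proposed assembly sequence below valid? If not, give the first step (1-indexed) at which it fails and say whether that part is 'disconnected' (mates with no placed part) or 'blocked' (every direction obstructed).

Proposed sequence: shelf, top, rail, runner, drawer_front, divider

Invalid at step 6 (blocked)

1. shelf@(0, 1) [+x clear] — {shelf}
2. top@(1, 1) [+x clear] — {shelf, top}
3. rail@(1, 0) [-x clear] — {rail, shelf, top}
4. runner@(2, 1) [+y clear] — {rail, runner, shelf, top}
5. drawer_front@(-1, 1) [-x clear] — {drawer_front, rail, runner, shelf, top}
6. divider@(0, 0) — +x all obstructed ⇒ blocked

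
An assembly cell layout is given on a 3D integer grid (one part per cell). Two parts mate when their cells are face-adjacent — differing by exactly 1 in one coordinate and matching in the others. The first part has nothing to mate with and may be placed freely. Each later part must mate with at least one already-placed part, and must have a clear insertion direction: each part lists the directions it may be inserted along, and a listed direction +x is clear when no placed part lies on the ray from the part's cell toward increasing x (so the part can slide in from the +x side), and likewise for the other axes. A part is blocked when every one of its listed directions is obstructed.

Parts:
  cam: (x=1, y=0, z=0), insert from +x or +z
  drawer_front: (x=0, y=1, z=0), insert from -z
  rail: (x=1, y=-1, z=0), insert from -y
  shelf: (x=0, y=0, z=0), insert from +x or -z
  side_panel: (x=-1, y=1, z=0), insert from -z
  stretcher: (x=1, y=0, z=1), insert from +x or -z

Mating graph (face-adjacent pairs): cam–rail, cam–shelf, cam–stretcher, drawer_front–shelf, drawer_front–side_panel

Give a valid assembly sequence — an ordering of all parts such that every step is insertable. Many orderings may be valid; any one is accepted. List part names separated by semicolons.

side_panel; drawer_front; shelf; cam; rail; stretcher

1. side_panel@(-1, 1, 0) [-z clear] — {side_panel}
2. drawer_front@(0, 1, 0) [-z clear] — {drawer_front, side_panel}
3. shelf@(0, 0, 0) [+x clear] — {drawer_front, shelf, side_panel}
4. cam@(1, 0, 0) [+x clear] — {cam, drawer_front, shelf, side_panel}
5. rail@(1, -1, 0) [-y clear] — {cam, drawer_front, rail, shelf, side_panel}
6. stretcher@(1, 0, 1) [+x clear] — {cam, drawer_front, rail, shelf, side_panel, stretcher}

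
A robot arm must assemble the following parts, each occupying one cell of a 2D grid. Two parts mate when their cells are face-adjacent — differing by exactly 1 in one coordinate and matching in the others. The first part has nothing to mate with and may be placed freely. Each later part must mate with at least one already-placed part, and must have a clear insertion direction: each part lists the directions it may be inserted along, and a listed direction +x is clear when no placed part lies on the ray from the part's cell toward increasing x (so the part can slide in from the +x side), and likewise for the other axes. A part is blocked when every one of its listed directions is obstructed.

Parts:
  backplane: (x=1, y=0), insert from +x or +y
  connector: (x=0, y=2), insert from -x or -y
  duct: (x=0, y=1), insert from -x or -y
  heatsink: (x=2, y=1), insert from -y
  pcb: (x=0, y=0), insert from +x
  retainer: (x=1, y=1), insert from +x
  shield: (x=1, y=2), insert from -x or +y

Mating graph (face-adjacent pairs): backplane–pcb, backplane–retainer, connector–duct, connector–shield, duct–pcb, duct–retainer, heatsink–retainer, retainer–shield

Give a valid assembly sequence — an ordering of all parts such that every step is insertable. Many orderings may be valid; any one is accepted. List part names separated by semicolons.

1. retainer@(1, 1) [+x clear] — {retainer}
2. heatsink@(2, 1) [-y clear] — {heatsink, retainer}
3. duct@(0, 1) [-x clear] — {duct, heatsink, retainer}
4. connector@(0, 2) [-x clear] — {connector, duct, heatsink, retainer}
5. shield@(1, 2) [+y clear] — {connector, duct, heatsink, retainer, shield}
6. pcb@(0, 0) [+x clear] — {connector, duct, heatsink, pcb, retainer, shield}
7. backplane@(1, 0) [+x clear] — {backplane, connector, duct, heatsink, pcb, retainer, shield}

retainer; heatsink; duct; connector; shield; pcb; backplane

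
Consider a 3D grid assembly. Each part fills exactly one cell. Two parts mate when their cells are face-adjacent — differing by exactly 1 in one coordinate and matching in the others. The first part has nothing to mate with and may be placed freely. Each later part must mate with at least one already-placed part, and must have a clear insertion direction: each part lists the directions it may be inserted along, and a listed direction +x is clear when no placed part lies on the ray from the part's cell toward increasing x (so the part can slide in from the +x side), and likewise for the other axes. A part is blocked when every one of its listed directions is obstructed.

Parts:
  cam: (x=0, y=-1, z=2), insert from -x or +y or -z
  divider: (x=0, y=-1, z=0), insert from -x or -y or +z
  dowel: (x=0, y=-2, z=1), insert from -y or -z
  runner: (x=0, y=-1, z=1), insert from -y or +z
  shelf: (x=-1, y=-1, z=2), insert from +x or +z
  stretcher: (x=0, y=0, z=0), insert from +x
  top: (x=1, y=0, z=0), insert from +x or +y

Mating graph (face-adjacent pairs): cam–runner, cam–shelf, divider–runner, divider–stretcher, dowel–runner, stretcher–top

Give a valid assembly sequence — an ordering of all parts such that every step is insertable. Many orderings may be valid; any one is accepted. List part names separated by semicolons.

stretcher; top; divider; runner; dowel; cam; shelf

1. stretcher@(0, 0, 0) [+x clear] — {stretcher}
2. top@(1, 0, 0) [+x clear] — {stretcher, top}
3. divider@(0, -1, 0) [-x clear] — {divider, stretcher, top}
4. runner@(0, -1, 1) [-y clear] — {divider, runner, stretcher, top}
5. dowel@(0, -2, 1) [-y clear] — {divider, dowel, runner, stretcher, top}
6. cam@(0, -1, 2) [-x clear] — {cam, divider, dowel, runner, stretcher, top}
7. shelf@(-1, -1, 2) [+z clear] — {cam, divider, dowel, runner, shelf, stretcher, top}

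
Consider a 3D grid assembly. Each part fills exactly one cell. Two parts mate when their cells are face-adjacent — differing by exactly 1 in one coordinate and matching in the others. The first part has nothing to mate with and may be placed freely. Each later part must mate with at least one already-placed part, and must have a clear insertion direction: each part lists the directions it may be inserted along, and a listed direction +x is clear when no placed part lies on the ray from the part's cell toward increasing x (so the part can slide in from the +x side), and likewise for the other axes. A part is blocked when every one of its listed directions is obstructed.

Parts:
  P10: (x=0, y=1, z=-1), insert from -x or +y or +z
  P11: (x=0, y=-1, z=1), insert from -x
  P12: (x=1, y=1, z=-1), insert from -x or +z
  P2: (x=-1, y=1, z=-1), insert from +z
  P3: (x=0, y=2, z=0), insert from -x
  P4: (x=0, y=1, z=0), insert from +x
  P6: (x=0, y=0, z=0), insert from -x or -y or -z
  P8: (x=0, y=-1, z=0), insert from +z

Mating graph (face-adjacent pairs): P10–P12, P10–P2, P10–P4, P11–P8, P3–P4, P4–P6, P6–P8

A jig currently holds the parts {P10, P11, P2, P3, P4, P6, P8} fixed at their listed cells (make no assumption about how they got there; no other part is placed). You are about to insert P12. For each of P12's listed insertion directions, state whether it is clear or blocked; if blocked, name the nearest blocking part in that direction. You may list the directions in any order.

-x: nearest on ray is P10@(0, 1, -1) ⇒ blocked
+z: ray from P12(1, 1, -1) has no placed part ⇒ clear

+z: clear; -x: blocked by P10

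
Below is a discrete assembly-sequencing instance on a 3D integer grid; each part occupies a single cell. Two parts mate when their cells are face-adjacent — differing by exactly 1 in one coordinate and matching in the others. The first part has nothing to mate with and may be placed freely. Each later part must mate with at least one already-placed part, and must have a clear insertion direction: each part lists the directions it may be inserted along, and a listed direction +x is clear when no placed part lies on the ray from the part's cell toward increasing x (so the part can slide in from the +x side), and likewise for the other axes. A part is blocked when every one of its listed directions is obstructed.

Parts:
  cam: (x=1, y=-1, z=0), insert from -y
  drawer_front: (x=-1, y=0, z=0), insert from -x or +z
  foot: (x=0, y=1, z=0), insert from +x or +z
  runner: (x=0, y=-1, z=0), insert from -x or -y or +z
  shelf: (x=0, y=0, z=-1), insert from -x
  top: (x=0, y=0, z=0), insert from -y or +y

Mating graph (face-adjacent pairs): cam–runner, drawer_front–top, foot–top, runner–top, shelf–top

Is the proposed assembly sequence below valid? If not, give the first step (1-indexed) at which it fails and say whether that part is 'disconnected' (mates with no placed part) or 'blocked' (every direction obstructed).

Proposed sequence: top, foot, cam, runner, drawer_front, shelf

Invalid at step 3 (disconnected)

1. top@(0, 0, 0) [-y clear] — {top}
2. foot@(0, 1, 0) [+x clear] — {foot, top}
3. cam@(1, -1, 0) — no placed neighbour ⇒ disconnected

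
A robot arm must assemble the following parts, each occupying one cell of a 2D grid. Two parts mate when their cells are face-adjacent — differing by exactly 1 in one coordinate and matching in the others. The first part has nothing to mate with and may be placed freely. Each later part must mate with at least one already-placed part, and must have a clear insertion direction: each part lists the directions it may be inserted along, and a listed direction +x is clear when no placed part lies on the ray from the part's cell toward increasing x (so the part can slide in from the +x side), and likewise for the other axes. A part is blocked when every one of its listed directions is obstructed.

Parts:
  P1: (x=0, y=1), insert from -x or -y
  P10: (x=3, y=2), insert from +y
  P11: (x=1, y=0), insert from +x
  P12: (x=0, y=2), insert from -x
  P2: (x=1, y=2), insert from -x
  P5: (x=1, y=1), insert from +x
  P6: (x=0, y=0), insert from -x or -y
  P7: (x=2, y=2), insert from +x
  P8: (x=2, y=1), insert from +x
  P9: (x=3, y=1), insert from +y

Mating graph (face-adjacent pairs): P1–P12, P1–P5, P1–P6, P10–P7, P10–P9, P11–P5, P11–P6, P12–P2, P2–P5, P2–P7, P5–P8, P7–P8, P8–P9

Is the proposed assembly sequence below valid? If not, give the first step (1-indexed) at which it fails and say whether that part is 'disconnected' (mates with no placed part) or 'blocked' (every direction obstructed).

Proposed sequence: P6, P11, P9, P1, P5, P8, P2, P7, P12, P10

1. P6@(0, 0) [-x clear] — {P6}
2. P11@(1, 0) [+x clear] — {P11, P6}
3. P9@(3, 1) — no placed neighbour ⇒ disconnected

Invalid at step 3 (disconnected)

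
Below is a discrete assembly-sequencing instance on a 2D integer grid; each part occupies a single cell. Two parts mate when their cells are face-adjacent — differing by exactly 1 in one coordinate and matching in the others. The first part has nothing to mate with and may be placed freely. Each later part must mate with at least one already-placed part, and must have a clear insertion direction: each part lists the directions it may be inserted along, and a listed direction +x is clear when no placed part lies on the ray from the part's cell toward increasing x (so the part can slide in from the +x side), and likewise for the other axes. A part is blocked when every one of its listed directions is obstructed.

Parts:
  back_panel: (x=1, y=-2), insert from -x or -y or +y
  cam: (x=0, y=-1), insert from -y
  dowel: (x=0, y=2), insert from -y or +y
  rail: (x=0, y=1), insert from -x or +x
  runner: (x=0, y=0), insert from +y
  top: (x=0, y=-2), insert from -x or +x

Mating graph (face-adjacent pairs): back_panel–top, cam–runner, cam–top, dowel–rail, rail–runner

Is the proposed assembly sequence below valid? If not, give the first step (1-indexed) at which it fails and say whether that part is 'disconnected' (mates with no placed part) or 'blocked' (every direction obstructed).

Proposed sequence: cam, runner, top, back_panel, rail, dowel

Valid

1. cam@(0, -1) [-y clear] — {cam}
2. runner@(0, 0) [+y clear] — {cam, runner}
3. top@(0, -2) [-x clear] — {cam, runner, top}
4. back_panel@(1, -2) [-y clear] — {back_panel, cam, runner, top}
5. rail@(0, 1) [-x clear] — {back_panel, cam, rail, runner, top}
6. dowel@(0, 2) [+y clear] — {back_panel, cam, dowel, rail, runner, top}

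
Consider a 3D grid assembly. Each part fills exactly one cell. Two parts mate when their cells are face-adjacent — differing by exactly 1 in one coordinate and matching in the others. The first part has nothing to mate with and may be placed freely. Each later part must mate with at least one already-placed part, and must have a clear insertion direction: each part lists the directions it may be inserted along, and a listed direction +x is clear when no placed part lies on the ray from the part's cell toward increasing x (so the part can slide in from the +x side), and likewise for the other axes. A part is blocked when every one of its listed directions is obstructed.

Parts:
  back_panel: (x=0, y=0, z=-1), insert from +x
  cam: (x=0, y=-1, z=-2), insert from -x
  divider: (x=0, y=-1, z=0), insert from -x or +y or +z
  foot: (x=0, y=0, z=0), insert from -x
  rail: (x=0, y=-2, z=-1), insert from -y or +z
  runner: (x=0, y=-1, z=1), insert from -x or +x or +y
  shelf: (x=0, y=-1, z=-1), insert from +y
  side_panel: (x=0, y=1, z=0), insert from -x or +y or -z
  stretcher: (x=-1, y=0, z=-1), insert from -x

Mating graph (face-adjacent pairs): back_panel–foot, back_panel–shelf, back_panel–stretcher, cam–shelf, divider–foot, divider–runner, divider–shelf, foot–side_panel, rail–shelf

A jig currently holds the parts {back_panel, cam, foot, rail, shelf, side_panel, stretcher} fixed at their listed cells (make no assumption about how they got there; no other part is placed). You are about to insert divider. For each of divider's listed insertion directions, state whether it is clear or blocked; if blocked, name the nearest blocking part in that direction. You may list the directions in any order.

+y: blocked by foot; +z: clear; -x: clear

-x: ray from divider(0, -1, 0) has no placed part ⇒ clear
+y: nearest on ray is foot@(0, 0, 0) ⇒ blocked
+z: ray from divider(0, -1, 0) has no placed part ⇒ clear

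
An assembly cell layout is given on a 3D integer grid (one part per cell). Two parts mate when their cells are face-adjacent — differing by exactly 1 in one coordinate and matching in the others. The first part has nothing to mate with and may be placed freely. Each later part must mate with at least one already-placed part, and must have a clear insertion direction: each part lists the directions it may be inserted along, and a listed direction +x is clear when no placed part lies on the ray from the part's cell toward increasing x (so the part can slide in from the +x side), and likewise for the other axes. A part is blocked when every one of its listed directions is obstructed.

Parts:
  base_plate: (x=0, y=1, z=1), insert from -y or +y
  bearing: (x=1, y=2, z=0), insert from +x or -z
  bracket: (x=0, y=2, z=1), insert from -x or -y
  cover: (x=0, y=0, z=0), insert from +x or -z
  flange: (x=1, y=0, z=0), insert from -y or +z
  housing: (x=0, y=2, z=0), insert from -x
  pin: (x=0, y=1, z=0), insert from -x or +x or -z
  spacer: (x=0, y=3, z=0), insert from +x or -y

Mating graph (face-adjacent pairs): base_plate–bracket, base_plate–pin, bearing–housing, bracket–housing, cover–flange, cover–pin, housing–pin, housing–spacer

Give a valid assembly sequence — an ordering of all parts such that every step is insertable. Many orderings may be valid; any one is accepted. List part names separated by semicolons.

1. housing@(0, 2, 0) [-x clear] — {housing}
2. bracket@(0, 2, 1) [-x clear] — {bracket, housing}
3. spacer@(0, 3, 0) [+x clear] — {bracket, housing, spacer}
4. pin@(0, 1, 0) [-x clear] — {bracket, housing, pin, spacer}
5. base_plate@(0, 1, 1) [-y clear] — {base_plate, bracket, housing, pin, spacer}
6. cover@(0, 0, 0) [+x clear] — {base_plate, bracket, cover, housing, pin, spacer}
7. flange@(1, 0, 0) [-y clear] — {base_plate, bracket, cover, flange, housing, pin, spacer}
8. bearing@(1, 2, 0) [+x clear] — {base_plate, bearing, bracket, cover, flange, housing, pin, spacer}

housing; bracket; spacer; pin; base_plate; cover; flange; bearing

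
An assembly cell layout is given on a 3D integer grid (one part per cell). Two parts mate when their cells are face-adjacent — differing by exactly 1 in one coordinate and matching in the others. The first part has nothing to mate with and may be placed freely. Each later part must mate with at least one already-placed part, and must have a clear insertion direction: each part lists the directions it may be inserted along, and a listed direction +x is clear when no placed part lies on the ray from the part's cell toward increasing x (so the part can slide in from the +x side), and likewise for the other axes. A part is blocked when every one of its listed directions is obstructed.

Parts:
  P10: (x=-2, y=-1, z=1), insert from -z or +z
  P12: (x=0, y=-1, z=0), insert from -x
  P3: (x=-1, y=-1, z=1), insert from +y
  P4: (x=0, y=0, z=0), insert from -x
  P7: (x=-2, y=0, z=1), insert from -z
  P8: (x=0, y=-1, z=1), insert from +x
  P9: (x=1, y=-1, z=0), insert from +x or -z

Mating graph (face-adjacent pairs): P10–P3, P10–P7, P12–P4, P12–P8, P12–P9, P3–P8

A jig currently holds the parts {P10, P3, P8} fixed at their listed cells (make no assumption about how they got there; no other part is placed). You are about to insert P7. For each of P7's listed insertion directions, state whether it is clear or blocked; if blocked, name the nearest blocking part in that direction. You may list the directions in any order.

-z: ray from P7(-2, 0, 1) has no placed part ⇒ clear

-z: clear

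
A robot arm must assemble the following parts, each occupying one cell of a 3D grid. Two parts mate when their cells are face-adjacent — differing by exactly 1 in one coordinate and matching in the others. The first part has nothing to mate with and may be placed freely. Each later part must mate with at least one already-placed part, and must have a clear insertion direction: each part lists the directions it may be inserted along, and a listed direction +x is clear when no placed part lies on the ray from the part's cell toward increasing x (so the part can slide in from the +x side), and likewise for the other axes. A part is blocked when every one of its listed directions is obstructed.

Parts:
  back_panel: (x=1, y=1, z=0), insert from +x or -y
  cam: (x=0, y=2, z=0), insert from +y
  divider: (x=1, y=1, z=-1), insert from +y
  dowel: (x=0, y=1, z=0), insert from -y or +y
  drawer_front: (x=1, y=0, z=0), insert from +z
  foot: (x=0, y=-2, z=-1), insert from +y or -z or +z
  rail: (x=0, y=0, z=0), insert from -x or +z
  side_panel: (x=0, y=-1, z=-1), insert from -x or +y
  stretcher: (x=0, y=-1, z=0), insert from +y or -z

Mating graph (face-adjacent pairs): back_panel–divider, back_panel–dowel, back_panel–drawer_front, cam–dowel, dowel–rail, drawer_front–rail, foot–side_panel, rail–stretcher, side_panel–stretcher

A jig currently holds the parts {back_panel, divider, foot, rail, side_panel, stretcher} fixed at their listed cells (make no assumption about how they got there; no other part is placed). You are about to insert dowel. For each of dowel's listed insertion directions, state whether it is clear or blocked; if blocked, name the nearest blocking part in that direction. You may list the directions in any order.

+y: clear; -y: blocked by rail

-y: nearest on ray is rail@(0, 0, 0) ⇒ blocked
+y: ray from dowel(0, 1, 0) has no placed part ⇒ clear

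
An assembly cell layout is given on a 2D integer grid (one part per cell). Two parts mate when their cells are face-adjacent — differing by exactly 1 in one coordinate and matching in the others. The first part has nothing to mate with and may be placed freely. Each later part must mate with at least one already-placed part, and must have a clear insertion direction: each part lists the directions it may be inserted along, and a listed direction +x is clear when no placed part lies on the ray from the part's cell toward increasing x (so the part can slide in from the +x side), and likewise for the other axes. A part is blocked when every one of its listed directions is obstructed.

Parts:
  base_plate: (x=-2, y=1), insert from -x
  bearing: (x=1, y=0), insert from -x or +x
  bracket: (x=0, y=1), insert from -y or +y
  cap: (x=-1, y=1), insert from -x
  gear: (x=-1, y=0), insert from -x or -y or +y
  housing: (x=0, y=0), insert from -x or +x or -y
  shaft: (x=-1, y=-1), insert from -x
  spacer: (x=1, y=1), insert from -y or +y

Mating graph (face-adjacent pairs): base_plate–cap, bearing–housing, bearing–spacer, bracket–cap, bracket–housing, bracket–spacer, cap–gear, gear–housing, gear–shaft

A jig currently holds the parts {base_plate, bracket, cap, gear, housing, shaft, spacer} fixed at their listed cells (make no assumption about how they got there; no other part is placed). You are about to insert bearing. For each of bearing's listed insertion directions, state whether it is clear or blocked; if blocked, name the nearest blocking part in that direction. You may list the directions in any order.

-x: nearest on ray is housing@(0, 0) ⇒ blocked
+x: ray from bearing(1, 0) has no placed part ⇒ clear

+x: clear; -x: blocked by housing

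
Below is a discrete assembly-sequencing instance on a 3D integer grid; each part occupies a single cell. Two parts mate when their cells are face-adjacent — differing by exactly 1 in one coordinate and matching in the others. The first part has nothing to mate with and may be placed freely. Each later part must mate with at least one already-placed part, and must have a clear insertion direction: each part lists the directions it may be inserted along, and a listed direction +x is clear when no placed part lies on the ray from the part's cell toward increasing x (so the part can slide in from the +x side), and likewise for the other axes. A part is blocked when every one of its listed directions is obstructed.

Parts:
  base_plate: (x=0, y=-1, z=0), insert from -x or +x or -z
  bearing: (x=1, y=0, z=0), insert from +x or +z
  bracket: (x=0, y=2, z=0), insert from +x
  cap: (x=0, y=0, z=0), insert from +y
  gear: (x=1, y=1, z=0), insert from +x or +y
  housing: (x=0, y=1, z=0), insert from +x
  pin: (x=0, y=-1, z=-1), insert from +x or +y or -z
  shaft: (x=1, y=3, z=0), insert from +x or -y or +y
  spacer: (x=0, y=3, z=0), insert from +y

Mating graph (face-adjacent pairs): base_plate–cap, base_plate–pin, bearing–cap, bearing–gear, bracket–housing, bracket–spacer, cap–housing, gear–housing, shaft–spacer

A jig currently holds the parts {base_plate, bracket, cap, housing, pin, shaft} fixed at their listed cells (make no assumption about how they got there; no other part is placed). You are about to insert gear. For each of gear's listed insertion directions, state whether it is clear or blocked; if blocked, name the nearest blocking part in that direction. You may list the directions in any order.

+x: clear; +y: blocked by shaft

+x: ray from gear(1, 1, 0) has no placed part ⇒ clear
+y: nearest on ray is shaft@(1, 3, 0) ⇒ blocked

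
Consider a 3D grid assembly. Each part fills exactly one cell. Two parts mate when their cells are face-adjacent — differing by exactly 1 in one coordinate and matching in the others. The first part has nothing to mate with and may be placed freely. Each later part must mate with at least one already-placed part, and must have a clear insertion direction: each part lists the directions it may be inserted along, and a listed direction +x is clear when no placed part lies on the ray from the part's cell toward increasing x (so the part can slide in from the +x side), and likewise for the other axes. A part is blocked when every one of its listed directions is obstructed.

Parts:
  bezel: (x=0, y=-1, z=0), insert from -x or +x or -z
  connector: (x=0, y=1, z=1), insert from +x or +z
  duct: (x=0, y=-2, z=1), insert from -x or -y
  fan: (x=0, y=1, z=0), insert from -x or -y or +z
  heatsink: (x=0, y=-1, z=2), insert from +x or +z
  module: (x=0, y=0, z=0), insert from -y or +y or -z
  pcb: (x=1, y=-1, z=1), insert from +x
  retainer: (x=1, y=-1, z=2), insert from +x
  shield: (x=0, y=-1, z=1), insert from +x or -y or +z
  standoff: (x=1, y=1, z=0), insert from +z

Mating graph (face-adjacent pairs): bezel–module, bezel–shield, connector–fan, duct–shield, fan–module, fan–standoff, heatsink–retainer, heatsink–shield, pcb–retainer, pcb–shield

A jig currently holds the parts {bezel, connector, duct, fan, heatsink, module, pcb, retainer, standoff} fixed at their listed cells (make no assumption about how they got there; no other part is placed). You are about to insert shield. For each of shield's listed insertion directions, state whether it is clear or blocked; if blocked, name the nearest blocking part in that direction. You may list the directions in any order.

+x: blocked by pcb; +z: blocked by heatsink; -y: blocked by duct

+x: nearest on ray is pcb@(1, -1, 1) ⇒ blocked
-y: nearest on ray is duct@(0, -2, 1) ⇒ blocked
+z: nearest on ray is heatsink@(0, -1, 2) ⇒ blocked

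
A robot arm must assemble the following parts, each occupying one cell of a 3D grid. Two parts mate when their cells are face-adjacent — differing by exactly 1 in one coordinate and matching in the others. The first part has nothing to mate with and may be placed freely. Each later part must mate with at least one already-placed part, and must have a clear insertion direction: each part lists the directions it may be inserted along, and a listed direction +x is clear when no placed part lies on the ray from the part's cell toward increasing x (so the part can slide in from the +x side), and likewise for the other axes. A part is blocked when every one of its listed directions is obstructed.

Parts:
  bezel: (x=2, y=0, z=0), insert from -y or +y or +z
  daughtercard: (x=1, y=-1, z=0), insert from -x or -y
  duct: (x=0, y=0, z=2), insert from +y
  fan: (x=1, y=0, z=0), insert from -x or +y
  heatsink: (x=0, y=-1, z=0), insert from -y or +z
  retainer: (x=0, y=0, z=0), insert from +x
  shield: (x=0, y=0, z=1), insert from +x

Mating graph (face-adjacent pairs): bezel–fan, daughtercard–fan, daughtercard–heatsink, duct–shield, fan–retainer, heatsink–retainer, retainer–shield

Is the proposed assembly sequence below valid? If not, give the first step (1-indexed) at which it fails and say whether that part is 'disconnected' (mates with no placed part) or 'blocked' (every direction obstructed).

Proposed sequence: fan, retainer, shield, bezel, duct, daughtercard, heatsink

Invalid at step 2 (blocked)

1. fan@(1, 0, 0) [-x clear] — {fan}
2. retainer@(0, 0, 0) — +x all obstructed ⇒ blocked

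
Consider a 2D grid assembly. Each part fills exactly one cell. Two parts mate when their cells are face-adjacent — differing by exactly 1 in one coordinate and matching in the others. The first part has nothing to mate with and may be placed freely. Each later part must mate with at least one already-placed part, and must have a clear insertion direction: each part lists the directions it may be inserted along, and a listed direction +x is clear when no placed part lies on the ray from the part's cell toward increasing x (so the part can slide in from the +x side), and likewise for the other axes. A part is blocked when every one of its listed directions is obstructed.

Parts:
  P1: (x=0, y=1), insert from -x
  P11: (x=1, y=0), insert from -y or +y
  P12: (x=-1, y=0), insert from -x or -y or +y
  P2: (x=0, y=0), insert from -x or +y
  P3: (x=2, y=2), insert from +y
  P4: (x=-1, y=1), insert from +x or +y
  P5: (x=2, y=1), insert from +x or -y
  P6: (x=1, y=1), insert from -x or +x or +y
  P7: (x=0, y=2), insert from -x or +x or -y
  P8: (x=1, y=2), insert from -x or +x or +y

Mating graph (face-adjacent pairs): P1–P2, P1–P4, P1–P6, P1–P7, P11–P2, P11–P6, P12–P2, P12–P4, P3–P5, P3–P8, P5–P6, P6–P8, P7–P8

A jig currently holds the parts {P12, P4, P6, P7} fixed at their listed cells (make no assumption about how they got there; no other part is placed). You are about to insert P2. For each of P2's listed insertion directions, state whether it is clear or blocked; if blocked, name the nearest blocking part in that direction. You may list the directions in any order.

+y: blocked by P7; -x: blocked by P12

-x: nearest on ray is P12@(-1, 0) ⇒ blocked
+y: nearest on ray is P7@(0, 2) ⇒ blocked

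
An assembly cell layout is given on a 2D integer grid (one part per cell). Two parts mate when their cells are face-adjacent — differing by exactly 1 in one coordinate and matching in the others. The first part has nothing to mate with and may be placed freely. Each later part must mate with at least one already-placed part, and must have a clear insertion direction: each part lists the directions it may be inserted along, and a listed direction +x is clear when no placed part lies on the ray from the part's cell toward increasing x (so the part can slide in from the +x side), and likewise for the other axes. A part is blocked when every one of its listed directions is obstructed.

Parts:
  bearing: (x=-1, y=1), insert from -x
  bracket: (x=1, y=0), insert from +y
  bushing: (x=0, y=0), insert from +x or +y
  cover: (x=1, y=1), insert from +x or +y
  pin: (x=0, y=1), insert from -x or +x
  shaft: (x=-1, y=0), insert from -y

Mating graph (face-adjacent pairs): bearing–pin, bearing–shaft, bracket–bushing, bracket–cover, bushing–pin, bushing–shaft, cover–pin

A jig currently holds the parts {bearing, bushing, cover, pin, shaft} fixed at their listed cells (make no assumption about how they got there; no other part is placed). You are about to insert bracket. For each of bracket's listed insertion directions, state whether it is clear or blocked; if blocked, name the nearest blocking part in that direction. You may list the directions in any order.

+y: nearest on ray is cover@(1, 1) ⇒ blocked

+y: blocked by cover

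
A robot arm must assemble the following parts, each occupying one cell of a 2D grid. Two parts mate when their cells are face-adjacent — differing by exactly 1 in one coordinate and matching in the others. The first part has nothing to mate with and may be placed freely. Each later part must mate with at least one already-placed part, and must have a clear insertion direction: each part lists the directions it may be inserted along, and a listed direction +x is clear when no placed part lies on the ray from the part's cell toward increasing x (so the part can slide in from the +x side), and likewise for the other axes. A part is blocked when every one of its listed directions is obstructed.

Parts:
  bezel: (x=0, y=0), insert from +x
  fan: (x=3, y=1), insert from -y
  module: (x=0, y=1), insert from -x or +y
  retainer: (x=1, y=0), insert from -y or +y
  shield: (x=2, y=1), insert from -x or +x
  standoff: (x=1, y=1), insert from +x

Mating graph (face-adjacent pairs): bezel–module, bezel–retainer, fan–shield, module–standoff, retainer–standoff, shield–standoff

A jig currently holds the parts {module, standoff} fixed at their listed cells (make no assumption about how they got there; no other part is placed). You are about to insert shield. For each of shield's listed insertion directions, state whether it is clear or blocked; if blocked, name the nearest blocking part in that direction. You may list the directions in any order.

+x: clear; -x: blocked by standoff

-x: nearest on ray is standoff@(1, 1) ⇒ blocked
+x: ray from shield(2, 1) has no placed part ⇒ clear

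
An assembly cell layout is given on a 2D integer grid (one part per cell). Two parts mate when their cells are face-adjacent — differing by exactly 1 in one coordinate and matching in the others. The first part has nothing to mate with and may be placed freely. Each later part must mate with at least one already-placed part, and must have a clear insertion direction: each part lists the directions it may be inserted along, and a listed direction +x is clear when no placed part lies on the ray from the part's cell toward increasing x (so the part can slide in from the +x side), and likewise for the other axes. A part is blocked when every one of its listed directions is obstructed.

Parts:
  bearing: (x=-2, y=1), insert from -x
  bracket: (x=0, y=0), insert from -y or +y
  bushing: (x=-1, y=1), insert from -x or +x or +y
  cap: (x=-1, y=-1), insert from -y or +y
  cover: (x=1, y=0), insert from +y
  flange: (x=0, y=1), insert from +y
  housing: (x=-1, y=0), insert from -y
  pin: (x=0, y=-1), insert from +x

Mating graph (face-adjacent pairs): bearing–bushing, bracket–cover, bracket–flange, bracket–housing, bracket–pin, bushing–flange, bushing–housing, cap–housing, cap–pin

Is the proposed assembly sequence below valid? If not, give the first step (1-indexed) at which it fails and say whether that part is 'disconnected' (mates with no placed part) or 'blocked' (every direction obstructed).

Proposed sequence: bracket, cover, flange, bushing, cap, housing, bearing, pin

Invalid at step 5 (disconnected)

1. bracket@(0, 0) [-y clear] — {bracket}
2. cover@(1, 0) [+y clear] — {bracket, cover}
3. flange@(0, 1) [+y clear] — {bracket, cover, flange}
4. bushing@(-1, 1) [-x clear] — {bracket, bushing, cover, flange}
5. cap@(-1, -1) — no placed neighbour ⇒ disconnected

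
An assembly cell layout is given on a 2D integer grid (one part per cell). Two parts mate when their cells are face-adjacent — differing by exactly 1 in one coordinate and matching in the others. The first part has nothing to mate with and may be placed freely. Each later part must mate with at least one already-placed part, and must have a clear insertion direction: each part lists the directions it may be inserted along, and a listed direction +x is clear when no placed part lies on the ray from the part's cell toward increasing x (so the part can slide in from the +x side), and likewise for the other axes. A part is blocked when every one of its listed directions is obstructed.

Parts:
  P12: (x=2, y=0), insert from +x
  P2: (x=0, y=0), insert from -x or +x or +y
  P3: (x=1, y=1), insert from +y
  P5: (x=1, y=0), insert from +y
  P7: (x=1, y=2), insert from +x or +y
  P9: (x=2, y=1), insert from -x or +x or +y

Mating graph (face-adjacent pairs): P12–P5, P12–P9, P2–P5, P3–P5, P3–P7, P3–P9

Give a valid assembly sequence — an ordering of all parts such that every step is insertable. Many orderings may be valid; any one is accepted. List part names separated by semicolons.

P9; P12; P5; P3; P7; P2

1. P9@(2, 1) [-x clear] — {P9}
2. P12@(2, 0) [+x clear] — {P12, P9}
3. P5@(1, 0) [+y clear] — {P12, P5, P9}
4. P3@(1, 1) [+y clear] — {P12, P3, P5, P9}
5. P7@(1, 2) [+x clear] — {P12, P3, P5, P7, P9}
6. P2@(0, 0) [-x clear] — {P12, P2, P3, P5, P7, P9}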